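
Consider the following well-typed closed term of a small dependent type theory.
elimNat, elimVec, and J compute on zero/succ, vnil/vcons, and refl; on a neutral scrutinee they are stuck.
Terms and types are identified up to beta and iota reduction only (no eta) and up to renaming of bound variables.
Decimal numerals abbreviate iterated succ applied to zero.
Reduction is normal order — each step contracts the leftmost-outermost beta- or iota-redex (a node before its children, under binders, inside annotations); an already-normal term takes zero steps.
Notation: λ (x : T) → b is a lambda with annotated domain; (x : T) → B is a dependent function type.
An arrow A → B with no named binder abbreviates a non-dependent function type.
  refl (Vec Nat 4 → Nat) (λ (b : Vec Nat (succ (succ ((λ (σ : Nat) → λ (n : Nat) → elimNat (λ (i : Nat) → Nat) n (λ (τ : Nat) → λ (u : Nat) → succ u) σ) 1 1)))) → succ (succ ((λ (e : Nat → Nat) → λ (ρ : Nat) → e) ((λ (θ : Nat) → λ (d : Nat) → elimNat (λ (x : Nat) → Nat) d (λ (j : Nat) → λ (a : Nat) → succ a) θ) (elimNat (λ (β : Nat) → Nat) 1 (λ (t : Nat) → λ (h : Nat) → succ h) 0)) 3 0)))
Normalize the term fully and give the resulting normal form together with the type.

resulting normal form:
  refl (Vec Nat 4 → Nat) (λ (b : Vec Nat 4) → 3)
the term's type:
  Eq (Vec Nat 4 → Nat) (λ (b : Vec Nat 4) → 3) (λ (σ : Vec Nat 4) → 3)


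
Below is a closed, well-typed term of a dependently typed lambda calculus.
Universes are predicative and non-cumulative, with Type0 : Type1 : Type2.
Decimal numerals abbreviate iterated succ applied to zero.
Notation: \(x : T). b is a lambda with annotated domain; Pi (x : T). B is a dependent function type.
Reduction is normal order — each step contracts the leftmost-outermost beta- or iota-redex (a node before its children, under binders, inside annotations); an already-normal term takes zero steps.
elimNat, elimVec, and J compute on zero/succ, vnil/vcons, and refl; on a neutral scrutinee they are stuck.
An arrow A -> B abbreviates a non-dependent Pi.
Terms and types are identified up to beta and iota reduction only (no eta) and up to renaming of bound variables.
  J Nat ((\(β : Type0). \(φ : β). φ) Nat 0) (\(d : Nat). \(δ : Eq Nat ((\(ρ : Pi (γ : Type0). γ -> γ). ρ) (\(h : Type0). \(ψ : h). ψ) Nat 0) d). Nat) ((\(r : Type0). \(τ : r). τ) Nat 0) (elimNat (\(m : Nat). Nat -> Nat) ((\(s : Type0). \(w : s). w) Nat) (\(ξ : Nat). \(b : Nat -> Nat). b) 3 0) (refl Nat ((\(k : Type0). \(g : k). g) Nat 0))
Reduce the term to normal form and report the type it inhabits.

normal form:
  0
type:
  Nat


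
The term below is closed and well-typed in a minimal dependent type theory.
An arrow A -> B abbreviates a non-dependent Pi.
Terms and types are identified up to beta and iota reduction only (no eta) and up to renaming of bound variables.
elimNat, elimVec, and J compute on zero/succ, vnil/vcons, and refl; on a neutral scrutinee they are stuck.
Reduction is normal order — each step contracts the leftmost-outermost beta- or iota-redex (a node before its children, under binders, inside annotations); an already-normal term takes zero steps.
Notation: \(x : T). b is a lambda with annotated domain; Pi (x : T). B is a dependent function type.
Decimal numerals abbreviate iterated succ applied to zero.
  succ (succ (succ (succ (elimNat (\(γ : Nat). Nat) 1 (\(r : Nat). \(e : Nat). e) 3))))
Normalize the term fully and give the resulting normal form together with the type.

normal form:
  5
the term's type:
  Nat
observation: 10 normal-order steps normalize the term, beginning with an elimNat iota-redex.


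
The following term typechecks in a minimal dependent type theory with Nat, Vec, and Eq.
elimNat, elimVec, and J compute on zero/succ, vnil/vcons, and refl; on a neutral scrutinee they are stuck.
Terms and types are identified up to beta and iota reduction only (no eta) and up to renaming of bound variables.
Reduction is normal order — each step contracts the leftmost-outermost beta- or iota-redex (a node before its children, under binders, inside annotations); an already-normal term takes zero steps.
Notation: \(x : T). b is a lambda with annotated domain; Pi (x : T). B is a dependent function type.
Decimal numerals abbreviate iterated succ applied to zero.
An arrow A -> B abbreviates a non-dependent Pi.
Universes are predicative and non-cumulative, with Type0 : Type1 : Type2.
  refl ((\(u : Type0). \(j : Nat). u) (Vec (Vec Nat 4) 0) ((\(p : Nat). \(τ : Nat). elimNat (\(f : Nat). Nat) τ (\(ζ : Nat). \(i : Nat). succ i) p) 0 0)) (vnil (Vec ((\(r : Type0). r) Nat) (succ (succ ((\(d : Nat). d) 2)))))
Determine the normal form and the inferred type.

reduced normal form:
  refl (Vec (Vec Nat 4) 0) (vnil (Vec Nat 4))
the term's type:
  Eq (Vec (Vec Nat 4) 0) (vnil (Vec Nat 4)) (vnil (Vec Nat 4))
observation: normalization takes exactly 4 steps under the normal-order strategy.


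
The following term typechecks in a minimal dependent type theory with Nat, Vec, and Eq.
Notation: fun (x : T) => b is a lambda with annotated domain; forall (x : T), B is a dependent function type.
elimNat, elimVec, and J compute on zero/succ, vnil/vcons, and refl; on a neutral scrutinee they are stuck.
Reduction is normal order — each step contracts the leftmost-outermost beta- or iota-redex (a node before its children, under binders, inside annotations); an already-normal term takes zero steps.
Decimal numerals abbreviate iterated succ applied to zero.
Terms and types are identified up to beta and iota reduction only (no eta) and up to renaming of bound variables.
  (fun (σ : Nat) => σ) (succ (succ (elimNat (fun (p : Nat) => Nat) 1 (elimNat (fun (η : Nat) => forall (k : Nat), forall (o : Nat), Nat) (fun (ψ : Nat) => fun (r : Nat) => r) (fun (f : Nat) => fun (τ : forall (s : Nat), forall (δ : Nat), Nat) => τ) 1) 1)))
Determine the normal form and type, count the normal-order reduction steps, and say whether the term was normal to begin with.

reduced normal form:
  3
type:
  Nat
normal-order step count: 9
started in normal form: no
first contracted redex: a beta-redex


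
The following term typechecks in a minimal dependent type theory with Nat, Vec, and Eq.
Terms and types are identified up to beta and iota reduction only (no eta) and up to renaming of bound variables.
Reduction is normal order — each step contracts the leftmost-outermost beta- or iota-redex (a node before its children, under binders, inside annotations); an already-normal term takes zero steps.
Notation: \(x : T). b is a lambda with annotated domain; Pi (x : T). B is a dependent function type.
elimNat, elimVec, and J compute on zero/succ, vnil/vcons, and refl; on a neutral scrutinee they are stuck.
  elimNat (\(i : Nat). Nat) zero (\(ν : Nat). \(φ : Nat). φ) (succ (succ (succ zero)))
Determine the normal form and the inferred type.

normal form:
  zero
inferred type:
  Nat
observation: contracting an elimNat iota-redex first, the term normalizes in 10 steps.


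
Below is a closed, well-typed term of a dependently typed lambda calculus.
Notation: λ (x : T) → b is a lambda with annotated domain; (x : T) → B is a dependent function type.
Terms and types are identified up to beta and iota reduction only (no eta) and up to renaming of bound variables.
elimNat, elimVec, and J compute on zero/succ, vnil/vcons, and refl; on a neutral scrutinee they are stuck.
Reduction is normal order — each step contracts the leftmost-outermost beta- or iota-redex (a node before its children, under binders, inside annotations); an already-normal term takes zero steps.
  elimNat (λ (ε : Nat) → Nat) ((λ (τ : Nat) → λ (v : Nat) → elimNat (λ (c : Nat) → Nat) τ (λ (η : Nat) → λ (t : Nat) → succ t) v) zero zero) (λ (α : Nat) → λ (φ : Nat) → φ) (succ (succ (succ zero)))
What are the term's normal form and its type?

reduced normal form:
  zero
the term's type:
  Nat


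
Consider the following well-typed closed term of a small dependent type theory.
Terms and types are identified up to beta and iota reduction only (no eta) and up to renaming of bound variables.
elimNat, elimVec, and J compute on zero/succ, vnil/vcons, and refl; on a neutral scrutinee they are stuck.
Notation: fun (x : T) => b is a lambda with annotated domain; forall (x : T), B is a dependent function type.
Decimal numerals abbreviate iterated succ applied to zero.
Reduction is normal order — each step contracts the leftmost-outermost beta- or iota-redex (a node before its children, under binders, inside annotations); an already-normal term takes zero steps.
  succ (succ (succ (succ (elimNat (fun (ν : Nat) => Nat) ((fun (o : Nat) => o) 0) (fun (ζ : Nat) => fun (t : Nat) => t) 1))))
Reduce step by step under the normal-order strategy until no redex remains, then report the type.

normal-order reduction sequence:
  succ (succ (succ (succ (elimNat (fun (ν : Nat) => Nat) ((fun (o : Nat) => o) 0) (fun (ζ : Nat) => fun (t : Nat) => t) 1))))
  ~> succ (succ (succ (succ ((fun (ν : Nat) => fun (o : Nat) => o) 0 (elimNat (fun (ζ : Nat) => Nat) ((fun (t : Nat) => t) 0) (fun (μ : Nat) => fun (χ : Nat) => χ) 0)))))
  ~> succ (succ (succ (succ ((fun (ν : Nat) => ν) (elimNat (fun (o : Nat) => Nat) ((fun (ζ : Nat) => ζ) 0) (fun (t : Nat) => fun (μ : Nat) => μ) 0)))))
  ~> succ (succ (succ (succ (elimNat (fun (ν : Nat) => Nat) ((fun (o : Nat) => o) 0) (fun (ζ : Nat) => fun (t : Nat) => t) 0))))
  ~> succ (succ (succ (succ ((fun (ν : Nat) => ν) 0))))
  ~> 4
the term's type:
  Nat


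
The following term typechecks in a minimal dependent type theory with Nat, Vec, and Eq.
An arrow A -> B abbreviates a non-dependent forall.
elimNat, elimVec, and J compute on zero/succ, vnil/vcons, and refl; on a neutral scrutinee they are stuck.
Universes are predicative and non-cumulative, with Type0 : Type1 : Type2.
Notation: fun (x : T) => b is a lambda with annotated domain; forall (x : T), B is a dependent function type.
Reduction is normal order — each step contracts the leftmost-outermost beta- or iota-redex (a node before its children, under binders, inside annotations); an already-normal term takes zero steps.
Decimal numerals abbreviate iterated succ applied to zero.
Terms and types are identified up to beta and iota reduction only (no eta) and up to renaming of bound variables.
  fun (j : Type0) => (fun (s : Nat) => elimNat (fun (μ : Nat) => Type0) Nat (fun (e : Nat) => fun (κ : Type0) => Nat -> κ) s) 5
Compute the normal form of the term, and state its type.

resulting normal form:
  fun (j : Type0) => Nat -> Nat -> Nat -> Nat -> Nat -> Nat
type:
  Type0 -> Type0
observation: the first redex contracted is a beta-redex; the normal form is reached in 17 normal-order steps.


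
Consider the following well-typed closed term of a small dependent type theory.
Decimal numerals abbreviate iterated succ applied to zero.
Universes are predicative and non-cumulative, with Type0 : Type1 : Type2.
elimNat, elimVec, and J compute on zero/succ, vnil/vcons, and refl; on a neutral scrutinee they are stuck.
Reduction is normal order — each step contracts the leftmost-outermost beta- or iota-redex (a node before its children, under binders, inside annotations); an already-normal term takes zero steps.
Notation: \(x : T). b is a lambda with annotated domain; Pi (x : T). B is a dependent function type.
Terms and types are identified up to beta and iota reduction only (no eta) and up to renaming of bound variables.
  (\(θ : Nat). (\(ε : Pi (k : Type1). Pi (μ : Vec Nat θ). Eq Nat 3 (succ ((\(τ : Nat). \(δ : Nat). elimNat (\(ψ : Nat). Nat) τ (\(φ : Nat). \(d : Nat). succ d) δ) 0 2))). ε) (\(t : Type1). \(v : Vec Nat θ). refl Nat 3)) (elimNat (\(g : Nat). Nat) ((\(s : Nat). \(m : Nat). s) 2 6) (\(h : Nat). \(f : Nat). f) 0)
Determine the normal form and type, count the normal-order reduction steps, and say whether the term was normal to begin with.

normal form:
  \(θ : Type1). \(ε : Vec Nat 2). refl Nat 3
inferred type:
  Pi (θ : Type1). Pi (ε : Vec Nat 2). Eq Nat 3 3
normal-order step count: 5
started in normal form: no
first redex: a beta-redex


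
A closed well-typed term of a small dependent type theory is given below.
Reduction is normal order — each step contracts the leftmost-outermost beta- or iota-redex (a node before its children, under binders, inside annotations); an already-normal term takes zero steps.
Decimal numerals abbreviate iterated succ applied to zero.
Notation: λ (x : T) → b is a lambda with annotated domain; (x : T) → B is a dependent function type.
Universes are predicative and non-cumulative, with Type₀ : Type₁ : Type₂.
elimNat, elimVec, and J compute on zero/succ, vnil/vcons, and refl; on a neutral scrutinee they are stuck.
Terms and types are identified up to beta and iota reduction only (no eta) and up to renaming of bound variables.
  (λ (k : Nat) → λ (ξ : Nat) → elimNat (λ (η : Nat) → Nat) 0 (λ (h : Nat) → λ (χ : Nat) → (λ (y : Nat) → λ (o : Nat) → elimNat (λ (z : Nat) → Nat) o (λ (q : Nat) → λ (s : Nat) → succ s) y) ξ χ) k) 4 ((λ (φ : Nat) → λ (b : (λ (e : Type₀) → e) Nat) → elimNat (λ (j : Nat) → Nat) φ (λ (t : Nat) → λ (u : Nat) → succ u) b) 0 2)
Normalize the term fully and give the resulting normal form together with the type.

normal form:
  8
inferred type:
  Nat


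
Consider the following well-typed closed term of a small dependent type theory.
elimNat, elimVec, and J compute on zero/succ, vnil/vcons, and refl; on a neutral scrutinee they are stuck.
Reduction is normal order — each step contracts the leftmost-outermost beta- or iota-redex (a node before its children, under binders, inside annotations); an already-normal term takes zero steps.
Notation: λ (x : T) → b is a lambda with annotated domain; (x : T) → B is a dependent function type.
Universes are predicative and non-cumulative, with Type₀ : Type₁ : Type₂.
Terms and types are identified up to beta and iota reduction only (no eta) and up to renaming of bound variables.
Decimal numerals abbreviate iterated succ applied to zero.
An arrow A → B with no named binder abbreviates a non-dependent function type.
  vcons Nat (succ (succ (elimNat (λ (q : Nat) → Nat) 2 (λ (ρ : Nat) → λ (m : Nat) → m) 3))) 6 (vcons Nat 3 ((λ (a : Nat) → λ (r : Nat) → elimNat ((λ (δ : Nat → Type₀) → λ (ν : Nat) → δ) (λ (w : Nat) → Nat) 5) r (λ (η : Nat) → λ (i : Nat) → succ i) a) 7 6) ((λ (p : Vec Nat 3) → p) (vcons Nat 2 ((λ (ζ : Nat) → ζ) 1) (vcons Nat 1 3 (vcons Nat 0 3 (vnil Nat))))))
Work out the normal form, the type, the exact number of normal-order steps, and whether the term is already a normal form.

resulting normal form:
  vcons Nat 4 6 (vcons Nat 3 13 (vcons Nat 2 1 (vcons Nat 1 3 (vcons Nat 0 3 (vnil Nat)))))
the term's type:
  Vec Nat 5
reduction steps (normal order): 36
started in normal form: no
first redex: an elimNat iota-redex


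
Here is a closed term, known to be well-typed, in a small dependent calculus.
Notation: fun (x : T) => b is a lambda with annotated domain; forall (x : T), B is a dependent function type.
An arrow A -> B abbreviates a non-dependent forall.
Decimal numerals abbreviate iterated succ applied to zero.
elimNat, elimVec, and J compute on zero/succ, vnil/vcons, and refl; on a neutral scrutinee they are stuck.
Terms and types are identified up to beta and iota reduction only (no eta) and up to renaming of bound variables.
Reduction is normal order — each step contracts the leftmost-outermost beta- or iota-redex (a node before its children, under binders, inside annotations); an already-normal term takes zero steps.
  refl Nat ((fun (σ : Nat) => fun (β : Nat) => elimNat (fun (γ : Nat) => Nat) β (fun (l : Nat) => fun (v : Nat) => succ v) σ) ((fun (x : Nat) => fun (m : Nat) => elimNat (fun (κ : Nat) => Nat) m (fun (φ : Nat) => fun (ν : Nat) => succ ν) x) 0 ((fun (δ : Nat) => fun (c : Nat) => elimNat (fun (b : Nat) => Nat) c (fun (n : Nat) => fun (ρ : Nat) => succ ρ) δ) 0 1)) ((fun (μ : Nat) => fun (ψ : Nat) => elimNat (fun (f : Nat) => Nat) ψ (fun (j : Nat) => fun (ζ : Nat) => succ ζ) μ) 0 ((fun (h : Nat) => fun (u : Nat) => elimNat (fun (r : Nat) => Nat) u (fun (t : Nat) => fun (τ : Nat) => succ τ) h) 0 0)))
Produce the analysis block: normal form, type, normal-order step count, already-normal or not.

normal form:
  refl Nat 1
inferred type:
  Eq Nat 1 1
normal-order step count: 18
started in normal form: no
first redex: a beta-redex


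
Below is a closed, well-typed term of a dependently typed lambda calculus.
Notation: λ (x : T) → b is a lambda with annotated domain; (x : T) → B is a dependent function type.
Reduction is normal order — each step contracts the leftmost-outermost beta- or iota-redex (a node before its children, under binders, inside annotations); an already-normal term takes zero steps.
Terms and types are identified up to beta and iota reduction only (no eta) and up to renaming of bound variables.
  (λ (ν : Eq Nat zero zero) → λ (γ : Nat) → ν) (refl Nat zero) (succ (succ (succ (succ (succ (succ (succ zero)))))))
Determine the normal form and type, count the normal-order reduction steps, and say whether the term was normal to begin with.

reduced normal form:
  refl Nat zero
inferred type:
  Eq Nat zero zero
normal-order step count: 2
started in normal form: no
first redex: a beta-redex


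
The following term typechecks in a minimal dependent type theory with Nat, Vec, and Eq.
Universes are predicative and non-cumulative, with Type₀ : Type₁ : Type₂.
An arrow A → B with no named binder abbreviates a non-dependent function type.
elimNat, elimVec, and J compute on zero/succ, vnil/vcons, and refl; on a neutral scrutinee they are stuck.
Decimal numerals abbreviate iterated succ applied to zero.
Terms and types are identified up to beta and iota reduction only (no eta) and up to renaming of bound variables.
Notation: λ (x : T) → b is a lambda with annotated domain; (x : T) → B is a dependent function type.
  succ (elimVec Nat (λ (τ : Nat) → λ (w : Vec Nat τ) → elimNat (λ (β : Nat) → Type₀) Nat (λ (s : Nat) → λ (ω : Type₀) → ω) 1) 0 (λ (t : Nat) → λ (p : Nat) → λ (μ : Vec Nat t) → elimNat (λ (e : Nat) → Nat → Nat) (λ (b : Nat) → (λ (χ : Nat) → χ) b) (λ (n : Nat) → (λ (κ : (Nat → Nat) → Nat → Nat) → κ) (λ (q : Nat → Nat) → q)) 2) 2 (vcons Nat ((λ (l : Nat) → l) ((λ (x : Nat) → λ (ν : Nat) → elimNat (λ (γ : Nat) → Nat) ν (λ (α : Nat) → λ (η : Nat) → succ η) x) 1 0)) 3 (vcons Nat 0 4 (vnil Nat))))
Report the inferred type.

the term's type:
  Nat


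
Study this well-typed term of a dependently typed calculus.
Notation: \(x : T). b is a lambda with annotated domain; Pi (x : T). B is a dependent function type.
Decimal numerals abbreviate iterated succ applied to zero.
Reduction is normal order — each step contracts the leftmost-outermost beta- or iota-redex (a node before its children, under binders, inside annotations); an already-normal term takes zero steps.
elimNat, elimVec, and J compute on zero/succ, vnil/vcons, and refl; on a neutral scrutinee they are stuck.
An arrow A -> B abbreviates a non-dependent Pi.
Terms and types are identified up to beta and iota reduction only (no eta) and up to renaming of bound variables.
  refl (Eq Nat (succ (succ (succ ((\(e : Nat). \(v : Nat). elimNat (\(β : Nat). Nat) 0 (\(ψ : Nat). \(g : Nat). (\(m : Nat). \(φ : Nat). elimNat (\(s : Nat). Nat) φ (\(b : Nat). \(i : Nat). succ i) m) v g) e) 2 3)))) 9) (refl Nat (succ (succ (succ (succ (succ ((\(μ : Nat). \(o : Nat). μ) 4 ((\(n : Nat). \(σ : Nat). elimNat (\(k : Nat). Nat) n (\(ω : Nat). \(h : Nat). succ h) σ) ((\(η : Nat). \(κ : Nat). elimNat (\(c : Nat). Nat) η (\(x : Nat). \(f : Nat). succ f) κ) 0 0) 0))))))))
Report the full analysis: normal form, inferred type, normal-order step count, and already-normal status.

normal form:
  refl (Eq Nat 9 9) (refl Nat 9)
inferred type:
  Eq (Eq Nat 9 9) (refl Nat 9) (refl Nat 9)
steps to reach normal form (normal order): 35
started in normal form: no
first redex: a beta-redex


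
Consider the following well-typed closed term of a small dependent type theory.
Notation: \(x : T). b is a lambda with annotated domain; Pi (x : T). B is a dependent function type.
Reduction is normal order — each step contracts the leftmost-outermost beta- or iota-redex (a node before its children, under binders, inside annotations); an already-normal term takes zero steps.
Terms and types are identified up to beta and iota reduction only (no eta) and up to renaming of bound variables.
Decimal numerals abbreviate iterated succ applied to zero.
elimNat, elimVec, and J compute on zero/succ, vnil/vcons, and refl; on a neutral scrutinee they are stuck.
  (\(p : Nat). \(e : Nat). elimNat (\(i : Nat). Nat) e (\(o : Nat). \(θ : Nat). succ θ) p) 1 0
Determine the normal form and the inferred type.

resulting normal form:
  1
type:
  Nat


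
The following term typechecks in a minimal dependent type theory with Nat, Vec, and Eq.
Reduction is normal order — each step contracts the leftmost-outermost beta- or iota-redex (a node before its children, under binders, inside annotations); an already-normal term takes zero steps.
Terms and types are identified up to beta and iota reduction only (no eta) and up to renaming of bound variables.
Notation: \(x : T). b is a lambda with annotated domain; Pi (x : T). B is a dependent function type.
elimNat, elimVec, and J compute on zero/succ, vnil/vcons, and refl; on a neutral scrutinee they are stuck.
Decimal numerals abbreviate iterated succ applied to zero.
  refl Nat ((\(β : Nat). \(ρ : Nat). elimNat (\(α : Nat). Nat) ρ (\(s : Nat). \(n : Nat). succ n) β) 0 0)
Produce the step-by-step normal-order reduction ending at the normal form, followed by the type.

reduction (normal order):
  refl Nat ((\(β : Nat). \(ρ : Nat). elimNat (\(α : Nat). Nat) ρ (\(s : Nat). \(n : Nat). succ n) β) 0 0)
  ~> refl Nat ((\(β : Nat). elimNat (\(ρ : Nat). Nat) β (\(α : Nat). \(s : Nat). succ s) 0) 0)
  ~> refl Nat (elimNat (\(β : Nat). Nat) 0 (\(ρ : Nat). \(α : Nat). succ α) 0)
  ~> refl Nat 0
inferred type:
  Eq Nat 0 0


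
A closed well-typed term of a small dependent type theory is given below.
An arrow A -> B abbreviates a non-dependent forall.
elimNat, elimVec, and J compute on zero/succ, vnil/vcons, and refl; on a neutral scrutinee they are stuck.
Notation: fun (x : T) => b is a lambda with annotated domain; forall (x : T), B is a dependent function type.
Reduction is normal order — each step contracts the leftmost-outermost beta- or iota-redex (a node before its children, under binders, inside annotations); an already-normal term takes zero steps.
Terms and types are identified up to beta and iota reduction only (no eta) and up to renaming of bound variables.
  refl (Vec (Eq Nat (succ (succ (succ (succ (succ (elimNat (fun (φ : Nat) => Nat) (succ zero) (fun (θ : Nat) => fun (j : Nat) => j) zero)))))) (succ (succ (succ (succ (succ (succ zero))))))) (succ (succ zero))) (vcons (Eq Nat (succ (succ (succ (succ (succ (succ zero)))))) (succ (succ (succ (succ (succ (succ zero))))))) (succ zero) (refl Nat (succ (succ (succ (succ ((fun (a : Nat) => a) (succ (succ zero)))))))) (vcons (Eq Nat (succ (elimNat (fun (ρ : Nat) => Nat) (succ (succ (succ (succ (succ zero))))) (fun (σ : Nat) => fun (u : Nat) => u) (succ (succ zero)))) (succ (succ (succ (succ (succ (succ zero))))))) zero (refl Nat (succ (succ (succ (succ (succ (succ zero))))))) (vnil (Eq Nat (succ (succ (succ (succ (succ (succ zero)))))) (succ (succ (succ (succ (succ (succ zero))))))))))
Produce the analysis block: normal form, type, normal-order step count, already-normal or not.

reduced normal form:
  refl (Vec (Eq Nat (succ (succ (succ (succ (succ (succ zero)))))) (succ (succ (succ (succ (succ (succ zero))))))) (succ (succ zero))) (vcons (Eq Nat (succ (succ (succ (succ (succ (succ zero)))))) (succ (succ (succ (succ (succ (succ zero))))))) (succ zero) (refl Nat (succ (succ (succ (succ (succ (succ zero))))))) (vcons (Eq Nat (succ (succ (succ (succ (succ (succ zero)))))) (succ (succ (succ (succ (succ (succ zero))))))) zero (refl Nat (succ (succ (succ (succ (succ (succ zero))))))) (vnil (Eq Nat (succ (succ (succ (succ (succ (succ zero)))))) (succ (succ (succ (succ (succ (succ zero))))))))))
inferred type:
  Eq (Vec (Eq Nat (succ (succ (succ (succ (succ (succ zero)))))) (succ (succ (succ (succ (succ (succ zero))))))) (succ (succ zero))) (vcons (Eq Nat (succ (succ (succ (succ (succ (succ zero)))))) (succ (succ (succ (succ (succ (succ zero))))))) (succ zero) (refl Nat (succ (succ (succ (succ (succ (succ zero))))))) (vcons (Eq Nat (succ (succ (succ (succ (succ (succ zero)))))) (succ (succ (succ (succ (succ (succ zero))))))) zero (refl Nat (succ (succ (succ (succ (succ (succ zero))))))) (vnil (Eq Nat (succ (succ (succ (succ (succ (succ zero)))))) (succ (succ (succ (succ (succ (succ zero)))))))))) (vcons (Eq Nat (succ (succ (succ (succ (succ (succ zero)))))) (succ (succ (succ (succ (succ (succ zero))))))) (succ zero) (refl Nat (succ (succ (succ (succ (succ (succ zero))))))) (vcons (Eq Nat (succ (succ (succ (succ (succ (succ zero)))))) (succ (succ (succ (succ (succ (succ zero))))))) zero (refl Nat (succ (succ (succ (succ (succ (succ zero))))))) (vnil (Eq Nat (succ (succ (succ (succ (succ (succ zero)))))) (succ (succ (succ (succ (succ (succ zero))))))))))
normal-order step count: 9
started in normal form: no
first contracted redex: an elimNat iota-redex


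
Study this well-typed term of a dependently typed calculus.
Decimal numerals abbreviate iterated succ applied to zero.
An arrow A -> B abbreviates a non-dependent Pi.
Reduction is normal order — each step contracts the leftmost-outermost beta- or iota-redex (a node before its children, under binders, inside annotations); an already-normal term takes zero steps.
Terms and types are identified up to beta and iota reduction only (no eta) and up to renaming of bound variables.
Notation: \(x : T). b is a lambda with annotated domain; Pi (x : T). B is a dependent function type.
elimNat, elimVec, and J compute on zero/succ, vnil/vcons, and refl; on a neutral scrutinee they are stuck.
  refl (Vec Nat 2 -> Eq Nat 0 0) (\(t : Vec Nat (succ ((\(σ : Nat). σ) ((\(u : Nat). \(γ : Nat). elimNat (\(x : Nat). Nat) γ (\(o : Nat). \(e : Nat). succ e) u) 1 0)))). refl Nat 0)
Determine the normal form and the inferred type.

normal form:
  refl (Vec Nat 2 -> Eq Nat 0 0) (\(t : Vec Nat 2). refl Nat 0)
the term's type:
  Eq (Vec Nat 2 -> Eq Nat 0 0) (\(t : Vec Nat 2). refl Nat 0) (\(σ : Vec Nat 2). refl Nat 0)
observation: contracting a beta-redex first, the term normalizes in 7 steps.


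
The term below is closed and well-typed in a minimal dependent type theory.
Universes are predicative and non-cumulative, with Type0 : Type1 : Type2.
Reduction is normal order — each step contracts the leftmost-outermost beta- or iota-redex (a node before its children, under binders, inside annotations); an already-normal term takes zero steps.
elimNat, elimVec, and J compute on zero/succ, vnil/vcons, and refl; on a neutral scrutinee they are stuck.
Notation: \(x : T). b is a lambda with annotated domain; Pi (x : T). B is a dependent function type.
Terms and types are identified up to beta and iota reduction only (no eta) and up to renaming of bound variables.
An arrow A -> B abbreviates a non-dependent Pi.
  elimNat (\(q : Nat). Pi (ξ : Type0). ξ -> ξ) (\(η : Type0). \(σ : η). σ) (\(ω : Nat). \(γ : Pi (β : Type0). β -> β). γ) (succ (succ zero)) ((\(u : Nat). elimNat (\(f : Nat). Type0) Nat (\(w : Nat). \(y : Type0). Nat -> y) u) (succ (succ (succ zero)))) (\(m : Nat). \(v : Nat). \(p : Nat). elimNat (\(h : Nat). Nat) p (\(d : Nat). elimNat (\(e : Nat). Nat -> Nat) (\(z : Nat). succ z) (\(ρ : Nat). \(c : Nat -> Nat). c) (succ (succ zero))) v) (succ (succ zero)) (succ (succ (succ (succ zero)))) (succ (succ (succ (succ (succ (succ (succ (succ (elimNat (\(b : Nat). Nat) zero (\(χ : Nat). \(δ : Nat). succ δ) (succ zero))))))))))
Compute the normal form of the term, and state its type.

reduced normal form:
  succ (succ (succ (succ (succ (succ (succ (succ (succ (succ (succ (succ (succ zero))))))))))))
the term's type:
  Nat
observation: 57 normal-order steps normalize the term, beginning with an elimNat iota-redex.


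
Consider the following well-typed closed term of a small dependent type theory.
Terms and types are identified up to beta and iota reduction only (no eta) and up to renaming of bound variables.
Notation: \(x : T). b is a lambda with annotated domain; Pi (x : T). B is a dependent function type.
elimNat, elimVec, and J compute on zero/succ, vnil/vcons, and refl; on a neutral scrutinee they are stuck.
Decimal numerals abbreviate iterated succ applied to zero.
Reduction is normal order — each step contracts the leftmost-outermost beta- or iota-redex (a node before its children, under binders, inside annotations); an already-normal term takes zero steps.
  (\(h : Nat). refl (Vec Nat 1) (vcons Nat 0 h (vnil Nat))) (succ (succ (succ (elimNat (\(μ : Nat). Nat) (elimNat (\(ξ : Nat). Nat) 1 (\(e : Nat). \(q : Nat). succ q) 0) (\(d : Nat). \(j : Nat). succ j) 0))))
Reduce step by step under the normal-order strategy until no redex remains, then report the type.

reduction (normal order):
  (\(h : Nat). refl (Vec Nat 1) (vcons Nat 0 h (vnil Nat))) (succ (succ (succ (elimNat (\(μ : Nat). Nat) (elimNat (\(ξ : Nat). Nat) 1 (\(e : Nat). \(q : Nat). succ q) 0) (\(d : Nat). \(j : Nat). succ j) 0))))
  ~> refl (Vec Nat 1) (vcons Nat 0 (succ (succ (succ (elimNat (\(h : Nat). Nat) (elimNat (\(μ : Nat). Nat) 1 (\(ξ : Nat). \(e : Nat). succ e) 0) (\(q : Nat). \(d : Nat). succ d) 0)))) (vnil Nat))
  ~> refl (Vec Nat 1) (vcons Nat 0 (succ (succ (succ (elimNat (\(h : Nat). Nat) 1 (\(μ : Nat). \(ξ : Nat). succ ξ) 0)))) (vnil Nat))
  ~> refl (Vec Nat 1) (vcons Nat 0 4 (vnil Nat))
the term's type:
  Eq (Vec Nat 1) (vcons Nat 0 4 (vnil Nat)) (vcons Nat 0 4 (vnil Nat))


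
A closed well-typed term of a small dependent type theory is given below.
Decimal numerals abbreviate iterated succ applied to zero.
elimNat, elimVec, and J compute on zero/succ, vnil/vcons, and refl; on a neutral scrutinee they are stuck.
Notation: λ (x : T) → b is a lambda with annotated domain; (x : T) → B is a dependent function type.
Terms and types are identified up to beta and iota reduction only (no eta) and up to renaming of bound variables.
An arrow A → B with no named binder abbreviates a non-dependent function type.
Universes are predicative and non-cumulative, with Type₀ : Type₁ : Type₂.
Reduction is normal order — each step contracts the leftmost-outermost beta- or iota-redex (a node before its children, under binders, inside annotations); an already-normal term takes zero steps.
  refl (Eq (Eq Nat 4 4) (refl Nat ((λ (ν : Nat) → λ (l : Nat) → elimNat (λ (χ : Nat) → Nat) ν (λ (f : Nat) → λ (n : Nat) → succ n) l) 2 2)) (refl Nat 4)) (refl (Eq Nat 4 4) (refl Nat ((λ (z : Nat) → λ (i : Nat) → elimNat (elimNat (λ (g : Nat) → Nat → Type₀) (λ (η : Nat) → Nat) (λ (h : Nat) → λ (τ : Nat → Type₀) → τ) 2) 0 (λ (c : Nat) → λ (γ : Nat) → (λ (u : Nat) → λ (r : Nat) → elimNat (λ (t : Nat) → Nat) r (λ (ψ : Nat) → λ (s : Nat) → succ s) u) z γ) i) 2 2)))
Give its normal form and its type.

reduced normal form:
  refl (Eq (Eq Nat 4 4) (refl Nat 4) (refl Nat 4)) (refl (Eq Nat 4 4) (refl Nat 4))
inferred type:
  Eq (Eq (Eq Nat 4 4) (refl Nat 4) (refl Nat 4)) (refl (Eq Nat 4 4) (refl Nat 4)) (refl (Eq Nat 4 4) (refl Nat 4))


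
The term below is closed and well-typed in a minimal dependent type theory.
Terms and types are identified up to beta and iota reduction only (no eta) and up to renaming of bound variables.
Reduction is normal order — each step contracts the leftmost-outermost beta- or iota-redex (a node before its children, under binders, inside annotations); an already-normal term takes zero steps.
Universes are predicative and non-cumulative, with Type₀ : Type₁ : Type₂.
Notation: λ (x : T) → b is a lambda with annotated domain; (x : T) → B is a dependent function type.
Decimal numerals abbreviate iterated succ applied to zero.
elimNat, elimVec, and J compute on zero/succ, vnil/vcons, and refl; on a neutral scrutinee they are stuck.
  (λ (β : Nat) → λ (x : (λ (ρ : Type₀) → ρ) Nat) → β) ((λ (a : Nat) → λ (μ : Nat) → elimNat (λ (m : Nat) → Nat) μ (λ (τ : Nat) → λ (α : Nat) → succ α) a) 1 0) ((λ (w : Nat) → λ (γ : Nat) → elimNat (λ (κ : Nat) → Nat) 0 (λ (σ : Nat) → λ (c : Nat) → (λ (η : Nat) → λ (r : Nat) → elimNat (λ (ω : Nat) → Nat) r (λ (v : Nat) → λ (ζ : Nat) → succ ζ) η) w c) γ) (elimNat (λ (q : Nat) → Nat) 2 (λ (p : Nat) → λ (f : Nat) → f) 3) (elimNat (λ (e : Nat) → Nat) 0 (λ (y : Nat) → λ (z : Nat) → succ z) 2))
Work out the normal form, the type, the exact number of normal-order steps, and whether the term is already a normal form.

normal form:
  1
type:
  Nat
reduction steps (normal order): 8
already normal: no
first redex: a beta-redex


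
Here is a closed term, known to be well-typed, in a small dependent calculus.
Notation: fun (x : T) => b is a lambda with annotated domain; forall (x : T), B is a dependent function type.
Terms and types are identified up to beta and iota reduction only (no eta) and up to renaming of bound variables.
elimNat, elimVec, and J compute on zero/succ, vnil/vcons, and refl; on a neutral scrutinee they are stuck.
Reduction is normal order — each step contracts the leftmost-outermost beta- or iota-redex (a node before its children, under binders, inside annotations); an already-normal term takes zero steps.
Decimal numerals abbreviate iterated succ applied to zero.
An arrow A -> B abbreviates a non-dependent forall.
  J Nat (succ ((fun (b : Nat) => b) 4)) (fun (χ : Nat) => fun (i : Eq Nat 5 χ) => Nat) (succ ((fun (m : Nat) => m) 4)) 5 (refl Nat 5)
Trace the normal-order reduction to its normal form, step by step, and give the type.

normal-order reduction sequence:
  J Nat (succ ((fun (b : Nat) => b) 4)) (fun (χ : Nat) => fun (i : Eq Nat 5 χ) => Nat) (succ ((fun (m : Nat) => m) 4)) 5 (refl Nat 5)
  ~> succ ((fun (b : Nat) => b) 4)
  ~> 5
inferred type:
  Nat


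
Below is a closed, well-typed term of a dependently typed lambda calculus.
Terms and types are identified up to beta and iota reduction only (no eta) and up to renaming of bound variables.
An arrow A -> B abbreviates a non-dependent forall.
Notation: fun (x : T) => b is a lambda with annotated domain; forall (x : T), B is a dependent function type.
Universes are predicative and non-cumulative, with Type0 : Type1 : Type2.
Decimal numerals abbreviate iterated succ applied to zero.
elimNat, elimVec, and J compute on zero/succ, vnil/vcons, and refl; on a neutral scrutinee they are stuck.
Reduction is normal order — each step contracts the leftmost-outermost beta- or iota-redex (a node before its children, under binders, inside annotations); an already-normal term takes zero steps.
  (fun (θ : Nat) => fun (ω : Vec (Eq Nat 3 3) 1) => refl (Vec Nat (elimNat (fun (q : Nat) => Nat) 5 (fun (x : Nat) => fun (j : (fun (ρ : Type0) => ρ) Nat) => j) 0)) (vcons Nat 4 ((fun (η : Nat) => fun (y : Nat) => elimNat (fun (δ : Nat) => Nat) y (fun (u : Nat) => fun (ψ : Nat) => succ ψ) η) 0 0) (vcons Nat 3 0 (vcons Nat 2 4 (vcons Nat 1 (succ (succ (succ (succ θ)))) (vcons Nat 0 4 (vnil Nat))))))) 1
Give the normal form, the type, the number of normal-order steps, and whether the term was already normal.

reduced normal form:
  fun (θ : Vec (Eq Nat 3 3) 1) => refl (Vec Nat 5) (vcons Nat 4 0 (vcons Nat 3 0 (vcons Nat 2 4 (vcons Nat 1 5 (vcons Nat 0 4 (vnil Nat))))))
type:
  Vec (Eq Nat 3 3) 1 -> Eq (Vec Nat 5) (vcons Nat 4 0 (vcons Nat 3 0 (vcons Nat 2 4 (vcons Nat 1 5 (vcons Nat 0 4 (vnil Nat)))))) (vcons Nat 4 0 (vcons Nat 3 0 (vcons Nat 2 4 (vcons Nat 1 5 (vcons Nat 0 4 (vnil Nat))))))
steps to reach normal form (normal order): 5
already normal: no
first redex: a beta-redex


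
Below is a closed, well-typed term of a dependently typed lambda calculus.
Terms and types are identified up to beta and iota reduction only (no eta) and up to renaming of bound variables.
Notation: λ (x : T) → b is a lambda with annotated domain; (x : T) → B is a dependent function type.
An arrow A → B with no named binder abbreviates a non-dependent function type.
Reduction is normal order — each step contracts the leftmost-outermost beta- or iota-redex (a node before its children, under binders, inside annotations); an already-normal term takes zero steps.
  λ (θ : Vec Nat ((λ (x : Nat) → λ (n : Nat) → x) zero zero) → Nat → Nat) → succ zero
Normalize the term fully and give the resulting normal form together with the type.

reduced normal form:
  λ (θ : Vec Nat zero → Nat → Nat) → succ zero
type:
  (Vec Nat zero → Nat → Nat) → Nat
observation: the term reaches its normal form after 2 normal-order steps.


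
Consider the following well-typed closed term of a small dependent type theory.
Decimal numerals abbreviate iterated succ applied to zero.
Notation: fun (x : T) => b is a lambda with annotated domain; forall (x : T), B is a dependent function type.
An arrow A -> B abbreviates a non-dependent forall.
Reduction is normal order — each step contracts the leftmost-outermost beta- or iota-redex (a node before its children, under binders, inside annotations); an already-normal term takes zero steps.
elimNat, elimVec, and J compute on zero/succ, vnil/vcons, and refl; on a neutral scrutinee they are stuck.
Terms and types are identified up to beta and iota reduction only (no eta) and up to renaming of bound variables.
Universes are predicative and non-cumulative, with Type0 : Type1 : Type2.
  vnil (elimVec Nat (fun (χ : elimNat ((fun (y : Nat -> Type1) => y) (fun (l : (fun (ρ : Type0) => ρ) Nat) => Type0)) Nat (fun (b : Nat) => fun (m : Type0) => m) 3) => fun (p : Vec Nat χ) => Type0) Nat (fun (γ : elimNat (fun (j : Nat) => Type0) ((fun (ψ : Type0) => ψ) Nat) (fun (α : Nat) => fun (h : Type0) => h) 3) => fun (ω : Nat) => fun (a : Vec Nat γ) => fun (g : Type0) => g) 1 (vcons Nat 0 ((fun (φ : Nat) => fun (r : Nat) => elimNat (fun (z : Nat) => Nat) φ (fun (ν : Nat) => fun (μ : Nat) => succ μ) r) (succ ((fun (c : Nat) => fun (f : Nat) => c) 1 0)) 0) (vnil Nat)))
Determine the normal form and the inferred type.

normal form:
  vnil Nat
type:
  Vec Nat 0
observation: reduction starts at an elimVec iota-redex, and 6 normal-order steps reach the normal form.


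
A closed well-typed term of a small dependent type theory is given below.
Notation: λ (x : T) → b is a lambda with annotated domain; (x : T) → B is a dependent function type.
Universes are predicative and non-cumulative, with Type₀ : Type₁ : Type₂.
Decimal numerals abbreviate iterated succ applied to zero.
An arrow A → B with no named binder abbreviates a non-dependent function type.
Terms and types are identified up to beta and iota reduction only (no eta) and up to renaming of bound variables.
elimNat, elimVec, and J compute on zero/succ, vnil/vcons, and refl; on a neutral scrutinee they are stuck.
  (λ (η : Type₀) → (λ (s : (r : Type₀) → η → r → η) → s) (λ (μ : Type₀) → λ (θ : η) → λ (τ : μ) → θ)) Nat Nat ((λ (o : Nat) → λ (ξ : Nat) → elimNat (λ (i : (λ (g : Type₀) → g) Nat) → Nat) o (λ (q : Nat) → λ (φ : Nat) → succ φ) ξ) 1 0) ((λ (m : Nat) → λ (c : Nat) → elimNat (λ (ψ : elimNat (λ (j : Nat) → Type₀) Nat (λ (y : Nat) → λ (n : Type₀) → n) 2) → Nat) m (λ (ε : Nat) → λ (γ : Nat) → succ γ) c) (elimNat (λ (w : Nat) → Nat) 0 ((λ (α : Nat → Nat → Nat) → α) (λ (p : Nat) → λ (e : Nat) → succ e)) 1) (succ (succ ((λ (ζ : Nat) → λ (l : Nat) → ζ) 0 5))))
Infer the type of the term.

the term's type:
  Nat


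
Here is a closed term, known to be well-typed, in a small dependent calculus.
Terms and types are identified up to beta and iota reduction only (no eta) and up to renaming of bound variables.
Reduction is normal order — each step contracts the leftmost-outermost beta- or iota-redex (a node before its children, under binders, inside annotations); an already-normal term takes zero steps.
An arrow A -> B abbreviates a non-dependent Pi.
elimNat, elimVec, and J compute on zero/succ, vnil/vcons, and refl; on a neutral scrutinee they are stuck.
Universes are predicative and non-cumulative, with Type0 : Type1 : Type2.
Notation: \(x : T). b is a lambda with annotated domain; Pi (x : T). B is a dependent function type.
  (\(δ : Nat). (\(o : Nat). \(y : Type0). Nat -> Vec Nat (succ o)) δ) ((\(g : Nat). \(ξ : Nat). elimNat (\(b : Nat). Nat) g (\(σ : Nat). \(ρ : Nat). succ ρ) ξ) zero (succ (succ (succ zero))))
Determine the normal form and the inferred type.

normal form:
  \(δ : Type0). Nat -> Vec Nat (succ (succ (succ (succ zero))))
type:
  Type0 -> Type0
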